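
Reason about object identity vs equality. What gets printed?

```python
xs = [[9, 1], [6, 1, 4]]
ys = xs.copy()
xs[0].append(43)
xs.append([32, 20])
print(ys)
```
[[9, 1, 43], [6, 1, 4]]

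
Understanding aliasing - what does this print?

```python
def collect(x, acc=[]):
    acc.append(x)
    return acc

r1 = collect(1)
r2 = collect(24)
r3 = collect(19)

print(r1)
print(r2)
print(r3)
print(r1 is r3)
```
[1, 24, 19]
[1, 24, 19]
[1, 24, 19]
True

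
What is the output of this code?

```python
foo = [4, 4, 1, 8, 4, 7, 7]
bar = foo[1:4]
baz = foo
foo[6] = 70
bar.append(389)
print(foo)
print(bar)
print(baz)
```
[4, 4, 1, 8, 4, 7, 70]
[4, 1, 8, 389]
[4, 4, 1, 8, 4, 7, 70]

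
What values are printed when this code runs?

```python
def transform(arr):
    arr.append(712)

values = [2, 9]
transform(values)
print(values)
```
[2, 9, 712]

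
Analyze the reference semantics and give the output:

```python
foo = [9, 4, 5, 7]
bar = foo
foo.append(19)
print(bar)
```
[9, 4, 5, 7, 19]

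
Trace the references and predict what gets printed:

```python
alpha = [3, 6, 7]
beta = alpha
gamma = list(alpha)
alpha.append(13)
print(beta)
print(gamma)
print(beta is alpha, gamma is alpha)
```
[3, 6, 7, 13]
[3, 6, 7]
True False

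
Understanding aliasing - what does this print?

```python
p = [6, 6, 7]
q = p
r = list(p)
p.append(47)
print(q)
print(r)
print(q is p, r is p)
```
[6, 6, 7, 47]
[6, 6, 7]
True False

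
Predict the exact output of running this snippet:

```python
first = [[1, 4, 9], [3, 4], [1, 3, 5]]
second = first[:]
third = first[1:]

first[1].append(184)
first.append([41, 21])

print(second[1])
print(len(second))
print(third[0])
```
[3, 4, 184]
3
[3, 4, 184]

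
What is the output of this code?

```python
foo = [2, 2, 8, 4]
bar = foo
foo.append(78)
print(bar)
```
[2, 2, 8, 4, 78]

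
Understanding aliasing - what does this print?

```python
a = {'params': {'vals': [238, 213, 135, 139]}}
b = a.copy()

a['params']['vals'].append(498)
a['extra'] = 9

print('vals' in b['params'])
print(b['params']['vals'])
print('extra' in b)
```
True
[238, 213, 135, 139, 498]
False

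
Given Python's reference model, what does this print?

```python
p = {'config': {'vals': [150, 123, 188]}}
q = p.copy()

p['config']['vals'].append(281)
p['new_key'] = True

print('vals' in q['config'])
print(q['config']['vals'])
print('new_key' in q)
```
True
[150, 123, 188, 281]
False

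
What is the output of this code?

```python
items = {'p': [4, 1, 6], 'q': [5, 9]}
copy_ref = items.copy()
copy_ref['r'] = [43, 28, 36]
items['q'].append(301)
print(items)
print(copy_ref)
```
{'p': [4, 1, 6], 'q': [5, 9, 301]}
{'p': [4, 1, 6], 'q': [5, 9, 301], 'r': [43, 28, 36]}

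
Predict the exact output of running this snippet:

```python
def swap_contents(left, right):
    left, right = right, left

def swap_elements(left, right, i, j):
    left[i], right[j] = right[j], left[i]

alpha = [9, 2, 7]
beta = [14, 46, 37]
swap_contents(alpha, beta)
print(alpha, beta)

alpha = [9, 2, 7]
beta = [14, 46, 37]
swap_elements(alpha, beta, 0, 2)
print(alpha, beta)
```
[9, 2, 7] [14, 46, 37]
[37, 2, 7] [14, 46, 9]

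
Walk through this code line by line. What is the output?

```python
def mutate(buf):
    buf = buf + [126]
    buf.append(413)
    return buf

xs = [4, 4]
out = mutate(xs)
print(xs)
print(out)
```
[4, 4]
[4, 4, 126, 413]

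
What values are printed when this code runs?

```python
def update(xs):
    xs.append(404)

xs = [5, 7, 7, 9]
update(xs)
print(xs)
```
[5, 7, 7, 9, 404]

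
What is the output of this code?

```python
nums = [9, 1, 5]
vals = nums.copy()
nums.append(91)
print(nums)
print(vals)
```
[9, 1, 5, 91]
[9, 1, 5]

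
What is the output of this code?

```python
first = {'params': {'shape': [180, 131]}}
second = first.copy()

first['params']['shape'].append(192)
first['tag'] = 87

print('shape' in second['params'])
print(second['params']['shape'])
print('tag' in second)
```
True
[180, 131, 192]
False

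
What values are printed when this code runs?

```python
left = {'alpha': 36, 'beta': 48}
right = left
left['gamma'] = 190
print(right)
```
{'alpha': 36, 'beta': 48, 'gamma': 190}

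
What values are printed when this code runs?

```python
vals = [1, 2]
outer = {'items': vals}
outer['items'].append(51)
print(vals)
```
[1, 2, 51]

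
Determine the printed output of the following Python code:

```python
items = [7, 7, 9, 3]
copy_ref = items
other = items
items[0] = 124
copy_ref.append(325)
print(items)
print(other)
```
[124, 7, 9, 3, 325]
[124, 7, 9, 3, 325]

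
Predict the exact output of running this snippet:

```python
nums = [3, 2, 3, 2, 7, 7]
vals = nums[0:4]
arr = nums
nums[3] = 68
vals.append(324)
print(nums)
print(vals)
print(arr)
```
[3, 2, 3, 68, 7, 7]
[3, 2, 3, 2, 324]
[3, 2, 3, 68, 7, 7]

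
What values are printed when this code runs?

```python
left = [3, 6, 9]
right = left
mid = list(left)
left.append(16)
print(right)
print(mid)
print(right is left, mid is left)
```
[3, 6, 9, 16]
[3, 6, 9]
True False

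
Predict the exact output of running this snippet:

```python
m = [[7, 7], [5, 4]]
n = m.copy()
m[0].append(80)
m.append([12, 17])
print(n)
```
[[7, 7, 80], [5, 4]]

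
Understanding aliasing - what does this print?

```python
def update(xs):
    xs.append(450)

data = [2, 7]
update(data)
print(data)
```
[2, 7, 450]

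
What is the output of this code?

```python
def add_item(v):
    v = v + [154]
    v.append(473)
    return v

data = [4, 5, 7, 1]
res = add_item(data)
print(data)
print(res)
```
[4, 5, 7, 1]
[4, 5, 7, 1, 154, 473]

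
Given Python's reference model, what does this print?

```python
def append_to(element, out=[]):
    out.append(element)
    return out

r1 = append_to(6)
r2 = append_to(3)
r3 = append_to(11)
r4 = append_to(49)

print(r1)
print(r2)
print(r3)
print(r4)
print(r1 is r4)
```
[6, 3, 11, 49]
[6, 3, 11, 49]
[6, 3, 11, 49]
[6, 3, 11, 49]
True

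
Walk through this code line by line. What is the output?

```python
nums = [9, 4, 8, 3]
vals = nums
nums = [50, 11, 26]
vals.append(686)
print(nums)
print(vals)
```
[50, 11, 26]
[9, 4, 8, 3, 686]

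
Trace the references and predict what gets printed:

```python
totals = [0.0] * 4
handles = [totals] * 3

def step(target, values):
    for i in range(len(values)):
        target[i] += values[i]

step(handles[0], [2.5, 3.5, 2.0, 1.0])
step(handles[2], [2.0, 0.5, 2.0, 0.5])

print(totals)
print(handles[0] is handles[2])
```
[4.5, 4.0, 4.0, 1.5]
True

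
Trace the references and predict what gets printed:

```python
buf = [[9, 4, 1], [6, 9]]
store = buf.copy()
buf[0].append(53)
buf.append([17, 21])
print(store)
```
[[9, 4, 1, 53], [6, 9]]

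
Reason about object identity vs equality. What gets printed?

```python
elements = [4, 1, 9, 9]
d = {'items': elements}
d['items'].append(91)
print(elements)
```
[4, 1, 9, 9, 91]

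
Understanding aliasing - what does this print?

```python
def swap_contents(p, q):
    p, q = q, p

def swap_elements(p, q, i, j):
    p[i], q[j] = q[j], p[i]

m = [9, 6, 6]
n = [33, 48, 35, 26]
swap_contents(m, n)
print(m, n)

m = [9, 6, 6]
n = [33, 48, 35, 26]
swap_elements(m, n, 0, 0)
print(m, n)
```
[9, 6, 6] [33, 48, 35, 26]
[33, 6, 6] [9, 48, 35, 26]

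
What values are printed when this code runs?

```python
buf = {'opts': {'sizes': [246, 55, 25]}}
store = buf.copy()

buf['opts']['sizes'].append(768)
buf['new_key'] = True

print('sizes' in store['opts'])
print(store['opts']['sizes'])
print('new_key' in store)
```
True
[246, 55, 25, 768]
False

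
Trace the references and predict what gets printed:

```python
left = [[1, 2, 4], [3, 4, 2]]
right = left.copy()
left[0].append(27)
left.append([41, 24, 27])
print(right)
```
[[1, 2, 4, 27], [3, 4, 2]]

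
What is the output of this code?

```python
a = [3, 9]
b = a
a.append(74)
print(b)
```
[3, 9, 74]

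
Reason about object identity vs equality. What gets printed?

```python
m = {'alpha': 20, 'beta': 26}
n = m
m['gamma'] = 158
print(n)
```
{'alpha': 20, 'beta': 26, 'gamma': 158}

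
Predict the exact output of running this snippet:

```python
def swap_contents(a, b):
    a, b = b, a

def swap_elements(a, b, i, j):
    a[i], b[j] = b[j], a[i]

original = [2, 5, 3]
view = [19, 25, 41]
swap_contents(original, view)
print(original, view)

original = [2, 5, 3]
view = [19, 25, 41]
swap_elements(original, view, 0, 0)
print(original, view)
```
[2, 5, 3] [19, 25, 41]
[19, 5, 3] [2, 25, 41]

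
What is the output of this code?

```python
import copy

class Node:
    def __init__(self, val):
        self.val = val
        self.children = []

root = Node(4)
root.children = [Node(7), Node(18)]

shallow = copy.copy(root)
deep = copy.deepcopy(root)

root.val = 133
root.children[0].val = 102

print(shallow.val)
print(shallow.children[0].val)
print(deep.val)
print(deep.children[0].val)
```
4
102
4
7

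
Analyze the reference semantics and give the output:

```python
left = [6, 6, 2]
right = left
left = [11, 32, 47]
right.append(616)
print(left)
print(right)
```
[11, 32, 47]
[6, 6, 2, 616]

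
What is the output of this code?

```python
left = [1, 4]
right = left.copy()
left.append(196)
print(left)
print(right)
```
[1, 4, 196]
[1, 4]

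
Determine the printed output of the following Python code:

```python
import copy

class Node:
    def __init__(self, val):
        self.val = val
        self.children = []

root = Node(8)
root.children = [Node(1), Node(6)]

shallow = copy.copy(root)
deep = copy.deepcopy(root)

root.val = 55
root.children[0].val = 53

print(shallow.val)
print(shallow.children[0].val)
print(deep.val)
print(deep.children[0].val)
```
8
53
8
1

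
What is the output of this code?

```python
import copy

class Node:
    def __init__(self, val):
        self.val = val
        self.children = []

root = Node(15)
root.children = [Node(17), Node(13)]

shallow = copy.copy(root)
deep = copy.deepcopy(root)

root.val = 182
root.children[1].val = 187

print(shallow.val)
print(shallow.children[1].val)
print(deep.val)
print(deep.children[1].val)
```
15
187
15
13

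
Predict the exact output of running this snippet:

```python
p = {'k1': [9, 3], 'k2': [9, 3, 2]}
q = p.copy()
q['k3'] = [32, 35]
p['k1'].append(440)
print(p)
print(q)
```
{'k1': [9, 3, 440], 'k2': [9, 3, 2]}
{'k1': [9, 3, 440], 'k2': [9, 3, 2], 'k3': [32, 35]}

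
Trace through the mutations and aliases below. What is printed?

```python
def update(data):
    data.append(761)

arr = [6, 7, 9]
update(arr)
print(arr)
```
[6, 7, 9, 761]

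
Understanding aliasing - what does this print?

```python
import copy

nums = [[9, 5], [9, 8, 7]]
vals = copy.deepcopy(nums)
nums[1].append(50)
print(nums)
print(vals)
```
[[9, 5], [9, 8, 7, 50]]
[[9, 5], [9, 8, 7]]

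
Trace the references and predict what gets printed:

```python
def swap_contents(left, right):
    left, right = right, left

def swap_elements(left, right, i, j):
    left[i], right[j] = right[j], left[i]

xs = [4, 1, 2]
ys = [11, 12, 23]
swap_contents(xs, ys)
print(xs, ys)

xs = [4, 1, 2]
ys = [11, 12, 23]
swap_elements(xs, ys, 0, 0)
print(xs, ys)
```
[4, 1, 2] [11, 12, 23]
[11, 1, 2] [4, 12, 23]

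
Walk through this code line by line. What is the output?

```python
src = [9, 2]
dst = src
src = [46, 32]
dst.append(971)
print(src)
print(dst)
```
[46, 32]
[9, 2, 971]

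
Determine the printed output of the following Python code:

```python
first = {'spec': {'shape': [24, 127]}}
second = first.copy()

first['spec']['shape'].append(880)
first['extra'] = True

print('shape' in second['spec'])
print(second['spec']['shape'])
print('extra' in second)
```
True
[24, 127, 880]
False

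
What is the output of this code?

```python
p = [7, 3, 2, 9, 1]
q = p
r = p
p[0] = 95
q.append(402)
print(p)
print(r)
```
[95, 3, 2, 9, 1, 402]
[95, 3, 2, 9, 1, 402]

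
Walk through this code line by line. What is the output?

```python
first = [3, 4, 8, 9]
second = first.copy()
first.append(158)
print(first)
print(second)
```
[3, 4, 8, 9, 158]
[3, 4, 8, 9]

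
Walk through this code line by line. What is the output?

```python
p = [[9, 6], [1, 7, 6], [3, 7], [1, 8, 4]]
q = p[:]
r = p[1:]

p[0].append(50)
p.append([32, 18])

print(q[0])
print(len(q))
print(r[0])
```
[9, 6, 50]
4
[1, 7, 6]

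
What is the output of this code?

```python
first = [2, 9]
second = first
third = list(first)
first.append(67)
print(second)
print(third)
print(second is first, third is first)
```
[2, 9, 67]
[2, 9]
True False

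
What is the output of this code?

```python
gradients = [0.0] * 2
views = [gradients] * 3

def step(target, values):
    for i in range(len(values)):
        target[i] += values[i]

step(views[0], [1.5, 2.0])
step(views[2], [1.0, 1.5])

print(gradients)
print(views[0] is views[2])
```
[2.5, 3.5]
True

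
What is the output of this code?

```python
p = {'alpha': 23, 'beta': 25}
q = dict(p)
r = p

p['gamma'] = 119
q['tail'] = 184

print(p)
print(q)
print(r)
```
{'alpha': 23, 'beta': 25, 'gamma': 119}
{'alpha': 23, 'beta': 25, 'tail': 184}
{'alpha': 23, 'beta': 25, 'gamma': 119}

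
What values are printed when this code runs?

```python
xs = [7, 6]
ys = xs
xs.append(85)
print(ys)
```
[7, 6, 85]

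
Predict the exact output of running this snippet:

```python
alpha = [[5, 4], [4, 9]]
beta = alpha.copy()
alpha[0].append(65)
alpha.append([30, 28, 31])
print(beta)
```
[[5, 4, 65], [4, 9]]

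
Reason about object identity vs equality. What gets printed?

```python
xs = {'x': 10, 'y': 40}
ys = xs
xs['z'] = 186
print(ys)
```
{'x': 10, 'y': 40, 'z': 186}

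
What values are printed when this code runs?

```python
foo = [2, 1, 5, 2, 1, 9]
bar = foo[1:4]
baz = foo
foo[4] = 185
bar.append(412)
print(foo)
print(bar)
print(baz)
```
[2, 1, 5, 2, 185, 9]
[1, 5, 2, 412]
[2, 1, 5, 2, 185, 9]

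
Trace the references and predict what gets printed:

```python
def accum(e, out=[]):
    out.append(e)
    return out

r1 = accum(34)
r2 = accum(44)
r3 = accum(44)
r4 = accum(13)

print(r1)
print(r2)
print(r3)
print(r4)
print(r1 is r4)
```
[34, 44, 44, 13]
[34, 44, 44, 13]
[34, 44, 44, 13]
[34, 44, 44, 13]
True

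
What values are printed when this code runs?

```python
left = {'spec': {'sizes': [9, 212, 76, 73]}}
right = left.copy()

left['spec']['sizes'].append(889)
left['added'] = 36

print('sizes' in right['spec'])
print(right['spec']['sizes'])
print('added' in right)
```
True
[9, 212, 76, 73, 889]
False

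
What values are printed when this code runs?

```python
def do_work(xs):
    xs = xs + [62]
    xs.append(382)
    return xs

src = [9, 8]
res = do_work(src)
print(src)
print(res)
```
[9, 8]
[9, 8, 62, 382]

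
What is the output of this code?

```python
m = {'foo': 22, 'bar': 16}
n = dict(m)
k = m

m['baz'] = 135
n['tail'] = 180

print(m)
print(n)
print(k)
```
{'foo': 22, 'bar': 16, 'baz': 135}
{'foo': 22, 'bar': 16, 'tail': 180}
{'foo': 22, 'bar': 16, 'baz': 135}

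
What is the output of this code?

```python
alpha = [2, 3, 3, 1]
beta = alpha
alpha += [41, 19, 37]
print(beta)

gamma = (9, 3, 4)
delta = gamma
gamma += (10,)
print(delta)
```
[2, 3, 3, 1, 41, 19, 37]
(9, 3, 4)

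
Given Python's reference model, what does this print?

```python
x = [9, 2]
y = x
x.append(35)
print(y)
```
[9, 2, 35]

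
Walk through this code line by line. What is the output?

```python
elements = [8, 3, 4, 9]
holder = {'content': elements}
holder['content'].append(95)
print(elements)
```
[8, 3, 4, 9, 95]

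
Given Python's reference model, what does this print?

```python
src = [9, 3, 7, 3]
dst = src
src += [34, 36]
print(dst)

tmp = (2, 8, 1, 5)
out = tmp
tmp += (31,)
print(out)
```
[9, 3, 7, 3, 34, 36]
(2, 8, 1, 5)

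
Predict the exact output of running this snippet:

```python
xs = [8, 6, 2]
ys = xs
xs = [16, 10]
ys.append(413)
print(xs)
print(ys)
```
[16, 10]
[8, 6, 2, 413]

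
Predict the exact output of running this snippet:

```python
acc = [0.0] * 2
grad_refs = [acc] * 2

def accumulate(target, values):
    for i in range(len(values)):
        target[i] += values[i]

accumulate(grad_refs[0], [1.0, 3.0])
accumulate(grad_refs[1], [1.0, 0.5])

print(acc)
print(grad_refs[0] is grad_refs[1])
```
[2.0, 3.5]
True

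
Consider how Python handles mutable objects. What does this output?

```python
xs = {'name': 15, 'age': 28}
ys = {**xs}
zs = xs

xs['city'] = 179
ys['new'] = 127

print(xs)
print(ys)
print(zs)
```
{'name': 15, 'age': 28, 'city': 179}
{'name': 15, 'age': 28, 'new': 127}
{'name': 15, 'age': 28, 'city': 179}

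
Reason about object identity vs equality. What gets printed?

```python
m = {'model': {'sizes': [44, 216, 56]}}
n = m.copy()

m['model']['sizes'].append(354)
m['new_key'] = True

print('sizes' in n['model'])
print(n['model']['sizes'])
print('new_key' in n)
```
True
[44, 216, 56, 354]
False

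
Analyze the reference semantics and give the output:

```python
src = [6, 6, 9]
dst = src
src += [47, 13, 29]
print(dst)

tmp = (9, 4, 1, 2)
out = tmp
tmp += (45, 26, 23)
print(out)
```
[6, 6, 9, 47, 13, 29]
(9, 4, 1, 2)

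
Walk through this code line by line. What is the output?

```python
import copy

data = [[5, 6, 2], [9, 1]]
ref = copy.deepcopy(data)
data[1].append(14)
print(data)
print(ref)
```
[[5, 6, 2], [9, 1, 14]]
[[5, 6, 2], [9, 1]]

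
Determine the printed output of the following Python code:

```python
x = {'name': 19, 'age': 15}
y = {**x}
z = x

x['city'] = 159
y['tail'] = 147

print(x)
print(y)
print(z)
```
{'name': 19, 'age': 15, 'city': 159}
{'name': 19, 'age': 15, 'tail': 147}
{'name': 19, 'age': 15, 'city': 159}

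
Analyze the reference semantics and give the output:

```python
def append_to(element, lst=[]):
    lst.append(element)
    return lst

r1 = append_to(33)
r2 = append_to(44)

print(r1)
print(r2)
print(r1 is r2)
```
[33, 44]
[33, 44]
True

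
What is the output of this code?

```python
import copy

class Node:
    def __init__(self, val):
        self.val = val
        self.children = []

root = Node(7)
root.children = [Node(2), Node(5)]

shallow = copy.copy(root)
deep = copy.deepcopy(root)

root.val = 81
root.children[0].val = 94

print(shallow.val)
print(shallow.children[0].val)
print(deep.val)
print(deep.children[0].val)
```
7
94
7
2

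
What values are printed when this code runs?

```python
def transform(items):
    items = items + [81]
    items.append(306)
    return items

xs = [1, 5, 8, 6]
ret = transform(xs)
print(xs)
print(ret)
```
[1, 5, 8, 6]
[1, 5, 8, 6, 81, 306]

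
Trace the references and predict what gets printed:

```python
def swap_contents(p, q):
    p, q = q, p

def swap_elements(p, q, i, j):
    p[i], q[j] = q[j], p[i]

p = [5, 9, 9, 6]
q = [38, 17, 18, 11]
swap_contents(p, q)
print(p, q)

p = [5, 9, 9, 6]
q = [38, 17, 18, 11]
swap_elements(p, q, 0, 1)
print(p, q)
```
[5, 9, 9, 6] [38, 17, 18, 11]
[17, 9, 9, 6] [38, 5, 18, 11]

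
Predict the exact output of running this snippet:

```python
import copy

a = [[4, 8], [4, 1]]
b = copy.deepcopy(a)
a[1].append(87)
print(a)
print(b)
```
[[4, 8], [4, 1, 87]]
[[4, 8], [4, 1]]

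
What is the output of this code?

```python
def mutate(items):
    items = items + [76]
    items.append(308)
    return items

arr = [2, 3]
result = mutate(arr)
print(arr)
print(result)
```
[2, 3]
[2, 3, 76, 308]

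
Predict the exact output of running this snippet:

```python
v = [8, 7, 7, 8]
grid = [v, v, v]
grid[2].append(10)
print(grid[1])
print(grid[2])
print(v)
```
[8, 7, 7, 8, 10]
[8, 7, 7, 8, 10]
[8, 7, 7, 8, 10]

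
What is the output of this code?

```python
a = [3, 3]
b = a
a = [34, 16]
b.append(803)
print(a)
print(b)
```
[34, 16]
[3, 3, 803]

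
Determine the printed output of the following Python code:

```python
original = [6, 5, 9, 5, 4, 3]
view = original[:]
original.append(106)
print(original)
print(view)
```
[6, 5, 9, 5, 4, 3, 106]
[6, 5, 9, 5, 4, 3]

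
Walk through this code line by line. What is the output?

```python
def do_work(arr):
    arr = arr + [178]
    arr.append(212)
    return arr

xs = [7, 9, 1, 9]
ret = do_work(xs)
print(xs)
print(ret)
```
[7, 9, 1, 9]
[7, 9, 1, 9, 178, 212]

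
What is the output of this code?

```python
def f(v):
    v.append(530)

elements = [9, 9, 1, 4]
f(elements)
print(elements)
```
[9, 9, 1, 4, 530]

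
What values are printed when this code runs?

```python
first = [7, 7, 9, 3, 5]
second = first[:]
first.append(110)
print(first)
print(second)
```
[7, 7, 9, 3, 5, 110]
[7, 7, 9, 3, 5]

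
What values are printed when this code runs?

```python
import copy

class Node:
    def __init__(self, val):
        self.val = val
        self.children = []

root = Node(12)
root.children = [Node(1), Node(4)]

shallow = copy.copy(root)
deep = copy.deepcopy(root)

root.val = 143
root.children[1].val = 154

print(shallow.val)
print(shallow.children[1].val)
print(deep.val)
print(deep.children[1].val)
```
12
154
12
4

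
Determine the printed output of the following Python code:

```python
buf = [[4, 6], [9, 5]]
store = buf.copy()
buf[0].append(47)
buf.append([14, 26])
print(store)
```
[[4, 6, 47], [9, 5]]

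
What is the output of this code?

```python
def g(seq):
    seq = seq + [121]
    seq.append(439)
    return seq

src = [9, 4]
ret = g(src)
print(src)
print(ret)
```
[9, 4]
[9, 4, 121, 439]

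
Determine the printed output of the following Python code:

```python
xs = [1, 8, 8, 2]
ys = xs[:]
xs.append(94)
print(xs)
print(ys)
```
[1, 8, 8, 2, 94]
[1, 8, 8, 2]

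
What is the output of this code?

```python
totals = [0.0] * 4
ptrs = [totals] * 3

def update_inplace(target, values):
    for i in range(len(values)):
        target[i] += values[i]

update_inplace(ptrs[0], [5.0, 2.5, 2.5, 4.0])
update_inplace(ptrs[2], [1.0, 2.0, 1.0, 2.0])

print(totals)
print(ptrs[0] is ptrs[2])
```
[6.0, 4.5, 3.5, 6.0]
True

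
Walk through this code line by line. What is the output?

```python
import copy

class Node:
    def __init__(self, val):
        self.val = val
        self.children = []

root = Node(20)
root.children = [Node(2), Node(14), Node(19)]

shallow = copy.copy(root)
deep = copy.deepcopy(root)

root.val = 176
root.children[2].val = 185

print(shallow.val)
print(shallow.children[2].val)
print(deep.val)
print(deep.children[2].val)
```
20
185
20
19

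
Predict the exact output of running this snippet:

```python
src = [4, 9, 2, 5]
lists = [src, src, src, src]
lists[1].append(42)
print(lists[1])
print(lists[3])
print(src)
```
[4, 9, 2, 5, 42]
[4, 9, 2, 5, 42]
[4, 9, 2, 5, 42]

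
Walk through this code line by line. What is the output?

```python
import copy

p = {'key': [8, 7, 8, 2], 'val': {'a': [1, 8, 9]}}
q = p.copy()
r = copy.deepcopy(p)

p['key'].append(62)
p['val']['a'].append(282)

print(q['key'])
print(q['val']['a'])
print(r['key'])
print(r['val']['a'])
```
[8, 7, 8, 2, 62]
[1, 8, 9, 282]
[8, 7, 8, 2]
[1, 8, 9]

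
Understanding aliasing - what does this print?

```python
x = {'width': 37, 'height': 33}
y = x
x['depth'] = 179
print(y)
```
{'width': 37, 'height': 33, 'depth': 179}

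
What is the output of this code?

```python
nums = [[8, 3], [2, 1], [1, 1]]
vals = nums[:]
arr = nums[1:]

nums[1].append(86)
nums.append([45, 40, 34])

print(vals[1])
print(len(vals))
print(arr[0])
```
[2, 1, 86]
3
[2, 1, 86]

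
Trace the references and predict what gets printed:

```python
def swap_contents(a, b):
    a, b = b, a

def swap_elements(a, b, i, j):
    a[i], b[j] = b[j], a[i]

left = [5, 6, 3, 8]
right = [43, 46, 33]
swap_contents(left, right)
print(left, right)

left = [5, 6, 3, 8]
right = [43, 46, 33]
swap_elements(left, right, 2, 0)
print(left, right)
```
[5, 6, 3, 8] [43, 46, 33]
[5, 6, 43, 8] [3, 46, 33]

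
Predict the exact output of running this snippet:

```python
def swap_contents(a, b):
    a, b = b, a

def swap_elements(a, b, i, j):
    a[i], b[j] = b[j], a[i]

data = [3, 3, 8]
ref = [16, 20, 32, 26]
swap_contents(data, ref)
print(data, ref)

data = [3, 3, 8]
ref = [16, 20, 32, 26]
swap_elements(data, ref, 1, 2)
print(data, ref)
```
[3, 3, 8] [16, 20, 32, 26]
[3, 32, 8] [16, 20, 3, 26]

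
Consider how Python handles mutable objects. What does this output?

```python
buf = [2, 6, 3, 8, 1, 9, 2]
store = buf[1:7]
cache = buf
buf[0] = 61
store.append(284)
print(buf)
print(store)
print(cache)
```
[61, 6, 3, 8, 1, 9, 2]
[6, 3, 8, 1, 9, 2, 284]
[61, 6, 3, 8, 1, 9, 2]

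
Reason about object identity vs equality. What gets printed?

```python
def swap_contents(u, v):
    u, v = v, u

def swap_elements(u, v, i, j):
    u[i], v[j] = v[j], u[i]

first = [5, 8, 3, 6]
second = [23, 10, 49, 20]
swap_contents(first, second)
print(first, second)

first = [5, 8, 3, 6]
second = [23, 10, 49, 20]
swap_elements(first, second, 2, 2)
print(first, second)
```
[5, 8, 3, 6] [23, 10, 49, 20]
[5, 8, 49, 6] [23, 10, 3, 20]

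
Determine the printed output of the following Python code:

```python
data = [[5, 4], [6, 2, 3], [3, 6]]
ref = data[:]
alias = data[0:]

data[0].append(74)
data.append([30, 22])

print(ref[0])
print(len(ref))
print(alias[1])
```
[5, 4, 74]
3
[6, 2, 3]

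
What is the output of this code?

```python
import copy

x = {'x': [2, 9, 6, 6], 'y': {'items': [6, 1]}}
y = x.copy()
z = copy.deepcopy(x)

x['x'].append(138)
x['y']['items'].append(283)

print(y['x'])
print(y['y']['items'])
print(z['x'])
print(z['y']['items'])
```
[2, 9, 6, 6, 138]
[6, 1, 283]
[2, 9, 6, 6]
[6, 1]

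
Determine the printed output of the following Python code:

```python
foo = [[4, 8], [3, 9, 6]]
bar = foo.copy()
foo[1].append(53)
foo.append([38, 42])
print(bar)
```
[[4, 8], [3, 9, 6, 53]]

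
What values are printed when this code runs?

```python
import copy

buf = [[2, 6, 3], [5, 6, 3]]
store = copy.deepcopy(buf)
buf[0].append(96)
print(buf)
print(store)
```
[[2, 6, 3, 96], [5, 6, 3]]
[[2, 6, 3], [5, 6, 3]]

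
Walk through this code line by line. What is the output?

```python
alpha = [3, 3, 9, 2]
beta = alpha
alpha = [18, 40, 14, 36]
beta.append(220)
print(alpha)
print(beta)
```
[18, 40, 14, 36]
[3, 3, 9, 2, 220]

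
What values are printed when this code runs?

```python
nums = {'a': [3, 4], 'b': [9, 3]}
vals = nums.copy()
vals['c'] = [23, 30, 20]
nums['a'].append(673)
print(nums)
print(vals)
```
{'a': [3, 4, 673], 'b': [9, 3]}
{'a': [3, 4, 673], 'b': [9, 3], 'c': [23, 30, 20]}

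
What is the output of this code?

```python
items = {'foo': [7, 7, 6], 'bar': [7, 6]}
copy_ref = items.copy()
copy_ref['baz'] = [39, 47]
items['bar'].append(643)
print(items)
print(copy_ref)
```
{'foo': [7, 7, 6], 'bar': [7, 6, 643]}
{'foo': [7, 7, 6], 'bar': [7, 6, 643], 'baz': [39, 47]}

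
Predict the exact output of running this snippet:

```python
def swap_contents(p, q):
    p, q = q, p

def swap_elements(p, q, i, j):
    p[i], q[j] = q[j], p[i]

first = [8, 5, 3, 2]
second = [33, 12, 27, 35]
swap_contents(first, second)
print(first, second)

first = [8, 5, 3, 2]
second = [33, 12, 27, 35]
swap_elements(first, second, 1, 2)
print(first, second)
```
[8, 5, 3, 2] [33, 12, 27, 35]
[8, 27, 3, 2] [33, 12, 5, 35]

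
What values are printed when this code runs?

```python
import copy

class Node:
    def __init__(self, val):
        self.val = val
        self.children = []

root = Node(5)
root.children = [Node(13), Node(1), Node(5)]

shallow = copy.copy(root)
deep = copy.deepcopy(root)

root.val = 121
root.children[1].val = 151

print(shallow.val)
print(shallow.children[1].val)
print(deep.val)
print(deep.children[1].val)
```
5
151
5
1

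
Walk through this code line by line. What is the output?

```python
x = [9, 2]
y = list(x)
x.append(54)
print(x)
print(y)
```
[9, 2, 54]
[9, 2]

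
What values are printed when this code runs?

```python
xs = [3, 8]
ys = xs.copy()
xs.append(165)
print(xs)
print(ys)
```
[3, 8, 165]
[3, 8]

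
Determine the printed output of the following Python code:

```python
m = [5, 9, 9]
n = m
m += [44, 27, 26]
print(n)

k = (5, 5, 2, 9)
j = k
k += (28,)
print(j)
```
[5, 9, 9, 44, 27, 26]
(5, 5, 2, 9)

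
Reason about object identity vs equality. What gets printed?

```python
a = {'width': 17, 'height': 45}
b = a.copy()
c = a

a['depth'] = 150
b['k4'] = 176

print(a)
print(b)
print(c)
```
{'width': 17, 'height': 45, 'depth': 150}
{'width': 17, 'height': 45, 'k4': 176}
{'width': 17, 'height': 45, 'depth': 150}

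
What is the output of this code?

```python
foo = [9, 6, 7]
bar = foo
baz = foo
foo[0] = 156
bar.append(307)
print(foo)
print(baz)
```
[156, 6, 7, 307]
[156, 6, 7, 307]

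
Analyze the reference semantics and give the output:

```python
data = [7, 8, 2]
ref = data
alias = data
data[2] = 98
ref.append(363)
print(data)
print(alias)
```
[7, 8, 98, 363]
[7, 8, 98, 363]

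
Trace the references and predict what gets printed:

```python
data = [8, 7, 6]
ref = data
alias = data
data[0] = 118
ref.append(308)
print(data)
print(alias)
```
[118, 7, 6, 308]
[118, 7, 6, 308]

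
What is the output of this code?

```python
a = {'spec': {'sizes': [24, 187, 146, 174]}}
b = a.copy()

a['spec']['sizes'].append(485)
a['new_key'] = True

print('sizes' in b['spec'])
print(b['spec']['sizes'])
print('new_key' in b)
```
True
[24, 187, 146, 174, 485]
False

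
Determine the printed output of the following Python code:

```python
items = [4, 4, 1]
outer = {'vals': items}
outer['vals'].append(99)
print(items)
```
[4, 4, 1, 99]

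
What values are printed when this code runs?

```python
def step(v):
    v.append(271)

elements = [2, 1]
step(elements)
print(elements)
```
[2, 1, 271]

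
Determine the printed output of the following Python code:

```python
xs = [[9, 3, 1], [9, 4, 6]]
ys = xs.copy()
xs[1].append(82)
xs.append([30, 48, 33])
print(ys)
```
[[9, 3, 1], [9, 4, 6, 82]]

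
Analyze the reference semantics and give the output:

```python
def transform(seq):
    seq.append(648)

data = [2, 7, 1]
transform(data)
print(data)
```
[2, 7, 1, 648]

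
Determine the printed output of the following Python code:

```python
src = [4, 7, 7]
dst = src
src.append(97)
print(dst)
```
[4, 7, 7, 97]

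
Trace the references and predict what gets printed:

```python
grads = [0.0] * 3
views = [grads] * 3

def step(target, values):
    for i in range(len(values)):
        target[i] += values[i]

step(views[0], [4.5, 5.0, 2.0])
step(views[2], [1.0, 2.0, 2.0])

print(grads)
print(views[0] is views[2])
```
[5.5, 7.0, 4.0]
True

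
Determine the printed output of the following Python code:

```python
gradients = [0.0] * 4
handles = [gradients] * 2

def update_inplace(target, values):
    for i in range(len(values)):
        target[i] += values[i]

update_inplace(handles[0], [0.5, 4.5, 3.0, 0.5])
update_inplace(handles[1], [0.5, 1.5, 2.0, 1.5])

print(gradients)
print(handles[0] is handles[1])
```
[1.0, 6.0, 5.0, 2.0]
True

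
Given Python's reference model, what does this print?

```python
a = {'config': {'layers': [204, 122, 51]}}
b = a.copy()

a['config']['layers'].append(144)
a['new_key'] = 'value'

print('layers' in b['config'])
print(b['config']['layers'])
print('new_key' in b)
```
True
[204, 122, 51, 144]
False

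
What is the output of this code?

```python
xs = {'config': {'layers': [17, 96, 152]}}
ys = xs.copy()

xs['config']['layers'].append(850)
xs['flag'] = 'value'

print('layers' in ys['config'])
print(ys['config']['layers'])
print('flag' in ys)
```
True
[17, 96, 152, 850]
False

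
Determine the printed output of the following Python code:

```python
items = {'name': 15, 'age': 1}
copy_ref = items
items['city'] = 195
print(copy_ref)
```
{'name': 15, 'age': 1, 'city': 195}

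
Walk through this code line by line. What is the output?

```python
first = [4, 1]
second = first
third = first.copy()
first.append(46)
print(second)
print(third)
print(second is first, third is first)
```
[4, 1, 46]
[4, 1]
True False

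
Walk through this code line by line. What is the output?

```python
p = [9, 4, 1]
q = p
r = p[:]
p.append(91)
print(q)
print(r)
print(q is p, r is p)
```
[9, 4, 1, 91]
[9, 4, 1]
True False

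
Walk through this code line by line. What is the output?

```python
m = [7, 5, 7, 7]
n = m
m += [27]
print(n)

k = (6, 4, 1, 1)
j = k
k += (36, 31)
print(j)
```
[7, 5, 7, 7, 27]
(6, 4, 1, 1)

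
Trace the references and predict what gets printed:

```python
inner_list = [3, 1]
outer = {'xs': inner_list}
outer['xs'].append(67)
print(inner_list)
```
[3, 1, 67]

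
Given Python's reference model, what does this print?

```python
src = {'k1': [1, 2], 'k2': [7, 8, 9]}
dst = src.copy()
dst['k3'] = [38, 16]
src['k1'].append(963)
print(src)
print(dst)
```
{'k1': [1, 2, 963], 'k2': [7, 8, 9]}
{'k1': [1, 2, 963], 'k2': [7, 8, 9], 'k3': [38, 16]}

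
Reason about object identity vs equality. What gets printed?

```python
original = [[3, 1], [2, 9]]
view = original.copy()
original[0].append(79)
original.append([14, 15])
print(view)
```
[[3, 1, 79], [2, 9]]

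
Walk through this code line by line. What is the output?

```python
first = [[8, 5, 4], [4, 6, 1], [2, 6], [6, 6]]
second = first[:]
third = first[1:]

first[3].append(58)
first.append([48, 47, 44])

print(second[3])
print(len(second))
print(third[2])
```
[6, 6, 58]
4
[6, 6, 58]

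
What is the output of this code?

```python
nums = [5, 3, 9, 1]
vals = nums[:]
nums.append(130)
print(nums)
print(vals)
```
[5, 3, 9, 1, 130]
[5, 3, 9, 1]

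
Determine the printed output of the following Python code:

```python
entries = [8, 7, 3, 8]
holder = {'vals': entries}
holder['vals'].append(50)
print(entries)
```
[8, 7, 3, 8, 50]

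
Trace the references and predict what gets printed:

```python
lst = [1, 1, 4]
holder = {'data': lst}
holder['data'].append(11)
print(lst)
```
[1, 1, 4, 11]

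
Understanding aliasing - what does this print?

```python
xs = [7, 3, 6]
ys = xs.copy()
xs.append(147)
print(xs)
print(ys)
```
[7, 3, 6, 147]
[7, 3, 6]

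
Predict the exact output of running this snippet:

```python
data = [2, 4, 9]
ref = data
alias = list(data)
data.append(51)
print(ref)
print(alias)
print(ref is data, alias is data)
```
[2, 4, 9, 51]
[2, 4, 9]
True False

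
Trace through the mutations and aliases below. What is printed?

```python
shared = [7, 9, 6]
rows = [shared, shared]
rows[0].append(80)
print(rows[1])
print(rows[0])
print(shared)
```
[7, 9, 6, 80]
[7, 9, 6, 80]
[7, 9, 6, 80]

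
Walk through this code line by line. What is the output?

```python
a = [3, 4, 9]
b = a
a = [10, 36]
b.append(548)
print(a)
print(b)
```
[10, 36]
[3, 4, 9, 548]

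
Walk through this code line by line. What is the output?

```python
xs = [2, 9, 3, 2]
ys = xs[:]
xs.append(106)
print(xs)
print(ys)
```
[2, 9, 3, 2, 106]
[2, 9, 3, 2]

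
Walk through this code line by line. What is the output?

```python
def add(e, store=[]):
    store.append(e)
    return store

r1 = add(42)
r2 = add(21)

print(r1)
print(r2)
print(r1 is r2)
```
[42, 21]
[42, 21]
True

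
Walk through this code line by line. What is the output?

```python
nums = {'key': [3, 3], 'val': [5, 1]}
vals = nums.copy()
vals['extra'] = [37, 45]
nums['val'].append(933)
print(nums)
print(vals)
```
{'key': [3, 3], 'val': [5, 1, 933]}
{'key': [3, 3], 'val': [5, 1, 933], 'extra': [37, 45]}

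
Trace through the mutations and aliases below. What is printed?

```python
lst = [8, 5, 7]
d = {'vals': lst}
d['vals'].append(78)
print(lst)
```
[8, 5, 7, 78]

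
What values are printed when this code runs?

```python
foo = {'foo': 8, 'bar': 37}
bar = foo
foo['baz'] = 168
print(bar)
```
{'foo': 8, 'bar': 37, 'baz': 168}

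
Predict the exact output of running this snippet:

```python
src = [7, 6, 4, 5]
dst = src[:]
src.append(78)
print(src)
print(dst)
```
[7, 6, 4, 5, 78]
[7, 6, 4, 5]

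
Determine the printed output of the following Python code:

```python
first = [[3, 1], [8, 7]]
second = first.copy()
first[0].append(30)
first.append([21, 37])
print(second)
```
[[3, 1, 30], [8, 7]]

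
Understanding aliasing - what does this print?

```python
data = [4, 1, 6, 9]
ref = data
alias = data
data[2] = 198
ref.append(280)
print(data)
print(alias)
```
[4, 1, 198, 9, 280]
[4, 1, 198, 9, 280]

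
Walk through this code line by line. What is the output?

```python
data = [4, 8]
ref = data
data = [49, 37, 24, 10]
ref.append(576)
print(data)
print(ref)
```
[49, 37, 24, 10]
[4, 8, 576]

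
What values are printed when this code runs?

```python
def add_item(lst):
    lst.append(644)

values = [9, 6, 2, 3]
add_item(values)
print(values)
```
[9, 6, 2, 3, 644]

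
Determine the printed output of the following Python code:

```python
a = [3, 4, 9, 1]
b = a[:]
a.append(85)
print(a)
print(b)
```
[3, 4, 9, 1, 85]
[3, 4, 9, 1]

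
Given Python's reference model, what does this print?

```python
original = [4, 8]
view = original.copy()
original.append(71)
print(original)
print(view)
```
[4, 8, 71]
[4, 8]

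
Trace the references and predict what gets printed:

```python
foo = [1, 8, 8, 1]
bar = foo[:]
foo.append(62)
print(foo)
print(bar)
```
[1, 8, 8, 1, 62]
[1, 8, 8, 1]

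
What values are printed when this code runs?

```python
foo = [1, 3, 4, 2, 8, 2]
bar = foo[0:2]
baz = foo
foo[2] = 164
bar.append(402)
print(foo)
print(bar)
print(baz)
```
[1, 3, 164, 2, 8, 2]
[1, 3, 402]
[1, 3, 164, 2, 8, 2]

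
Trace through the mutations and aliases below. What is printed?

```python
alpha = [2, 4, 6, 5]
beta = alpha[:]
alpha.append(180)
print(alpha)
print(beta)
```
[2, 4, 6, 5, 180]
[2, 4, 6, 5]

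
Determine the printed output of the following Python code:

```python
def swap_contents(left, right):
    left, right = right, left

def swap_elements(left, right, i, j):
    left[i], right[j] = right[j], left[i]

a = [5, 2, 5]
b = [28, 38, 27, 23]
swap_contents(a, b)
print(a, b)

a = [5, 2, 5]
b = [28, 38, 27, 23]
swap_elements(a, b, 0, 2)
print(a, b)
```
[5, 2, 5] [28, 38, 27, 23]
[27, 2, 5] [28, 38, 5, 23]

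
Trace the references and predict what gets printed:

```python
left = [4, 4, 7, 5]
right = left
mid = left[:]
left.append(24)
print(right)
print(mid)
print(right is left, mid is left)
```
[4, 4, 7, 5, 24]
[4, 4, 7, 5]
True False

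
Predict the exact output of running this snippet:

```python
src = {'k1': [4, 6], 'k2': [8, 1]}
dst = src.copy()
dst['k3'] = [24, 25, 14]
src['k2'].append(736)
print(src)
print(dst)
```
{'k1': [4, 6], 'k2': [8, 1, 736]}
{'k1': [4, 6], 'k2': [8, 1, 736], 'k3': [24, 25, 14]}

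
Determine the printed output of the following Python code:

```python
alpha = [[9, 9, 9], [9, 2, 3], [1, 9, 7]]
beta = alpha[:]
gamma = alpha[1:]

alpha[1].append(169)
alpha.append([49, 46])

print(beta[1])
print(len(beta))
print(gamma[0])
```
[9, 2, 3, 169]
3
[9, 2, 3, 169]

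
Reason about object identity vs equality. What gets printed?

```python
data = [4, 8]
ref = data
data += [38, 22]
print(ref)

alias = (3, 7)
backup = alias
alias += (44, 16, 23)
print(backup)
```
[4, 8, 38, 22]
(3, 7)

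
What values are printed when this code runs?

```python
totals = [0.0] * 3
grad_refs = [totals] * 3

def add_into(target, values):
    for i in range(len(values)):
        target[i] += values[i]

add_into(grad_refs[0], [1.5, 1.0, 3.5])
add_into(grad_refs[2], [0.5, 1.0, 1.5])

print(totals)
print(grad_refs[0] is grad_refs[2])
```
[2.0, 2.0, 5.0]
True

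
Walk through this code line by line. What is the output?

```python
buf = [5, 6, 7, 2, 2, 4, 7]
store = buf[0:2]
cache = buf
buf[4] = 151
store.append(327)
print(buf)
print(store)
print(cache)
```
[5, 6, 7, 2, 151, 4, 7]
[5, 6, 327]
[5, 6, 7, 2, 151, 4, 7]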